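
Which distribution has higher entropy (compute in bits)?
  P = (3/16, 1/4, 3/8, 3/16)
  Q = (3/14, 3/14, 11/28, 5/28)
P

Computing entropies in bits:
H(P) = 1.9363
H(Q) = 1.9258

Distribution P has higher entropy.

Intuition: The distribution closer to uniform (more spread out) has higher entropy.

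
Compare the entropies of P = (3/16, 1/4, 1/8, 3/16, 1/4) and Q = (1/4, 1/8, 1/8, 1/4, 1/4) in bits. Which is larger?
P

Computing entropies in bits:
H(P) = 2.2806
H(Q) = 2.2500

Distribution P has higher entropy.

Intuition: The distribution closer to uniform (more spread out) has higher entropy.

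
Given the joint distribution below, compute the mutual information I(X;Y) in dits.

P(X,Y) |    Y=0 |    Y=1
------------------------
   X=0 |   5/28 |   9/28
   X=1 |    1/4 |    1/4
0.0045 dits

Mutual information: I(X;Y) = H(X) + H(Y) - H(X,Y)

Marginals:
P(X) = (1/2, 1/2), H(X) = 0.3010 dits
P(Y) = (3/7, 4/7), H(Y) = 0.2966 dits

Joint entropy: H(X,Y) = 0.5931 dits

I(X;Y) = 0.3010 + 0.2966 - 0.5931 = 0.0045 dits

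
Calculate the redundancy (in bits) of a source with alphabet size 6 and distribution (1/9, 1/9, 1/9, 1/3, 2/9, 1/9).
0.1656 bits

Redundancy measures how far a source is from maximum entropy:
R = H_max - H(X)

Maximum entropy for 6 symbols: H_max = log_2(6) = 2.5850 bits
Actual entropy: H(X) = 2.4194 bits
Redundancy: R = 2.5850 - 2.4194 = 0.1656 bits

This redundancy represents potential for compression: the source could be compressed by 0.1656 bits per symbol.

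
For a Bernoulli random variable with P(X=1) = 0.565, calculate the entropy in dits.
0.2973 dits

The binary entropy function is:
H(p) = -p log(p) - (1-p) log(1-p)

H(0.565) = -0.565 × log_10(0.565) - 0.435 × log_10(0.435)
H(0.565) = 0.2973 dits

Note: Binary entropy is maximized at p=0.5 (H=1 bit) and minimized at p=0 or p=1 (H=0).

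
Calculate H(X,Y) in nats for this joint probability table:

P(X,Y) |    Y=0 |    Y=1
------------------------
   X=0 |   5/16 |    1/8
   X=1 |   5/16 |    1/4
1.3335 nats

Joint entropy is H(X,Y) = -Σ_{x,y} p(x,y) log p(x,y).

Summing over all non-zero entries:
H(X,Y) = -[5/16·log_e(5/16) + 1/8·log_e(1/8) + 5/16·log_e(5/16) + 1/4·log_e(1/4)]
H(X,Y) = 1.3335 nats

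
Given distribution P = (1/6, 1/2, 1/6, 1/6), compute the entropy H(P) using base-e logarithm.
1.2425 nats

Shannon entropy is H(X) = -Σ p(x) log p(x).

For P = (1/6, 1/2, 1/6, 1/6):
H = -1/6 × log_e(1/6) -1/2 × log_e(1/2) -1/6 × log_e(1/6) -1/6 × log_e(1/6)
H = 1.2425 nats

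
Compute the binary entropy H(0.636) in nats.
0.6557 nats

The binary entropy function is:
H(p) = -p log(p) - (1-p) log(1-p)

H(0.636) = -0.636 × log_e(0.636) - 0.364 × log_e(0.364)
H(0.636) = 0.6557 nats

Note: Binary entropy is maximized at p=0.5 (H=1 bit) and minimized at p=0 or p=1 (H=0).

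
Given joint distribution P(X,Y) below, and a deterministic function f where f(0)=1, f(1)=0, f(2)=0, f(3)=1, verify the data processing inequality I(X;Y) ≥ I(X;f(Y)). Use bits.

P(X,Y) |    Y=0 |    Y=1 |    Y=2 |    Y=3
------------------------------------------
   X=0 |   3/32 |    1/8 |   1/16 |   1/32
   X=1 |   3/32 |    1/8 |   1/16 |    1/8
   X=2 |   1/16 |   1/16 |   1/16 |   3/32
I(X;Y) = 0.0525, I(X;f(Y)) = 0.0133, inequality holds: 0.0525 ≥ 0.0133

Data Processing Inequality: For any Markov chain X → Y → Z, we have I(X;Y) ≥ I(X;Z).

Here Z = f(Y) is a deterministic function of Y, forming X → Y → Z.

Original I(X;Y) = 0.0525 bits

After applying f:
P(X,Z) where Z=f(Y):
- P(X,Z=0) = P(X,Y=1) + P(X,Y=2)
- P(X,Z=1) = P(X,Y=0) + P(X,Y=3)

I(X;Z) = I(X;f(Y)) = 0.0133 bits

Verification: 0.0525 ≥ 0.0133 ✓

Information cannot be created by processing; the function f can only lose information about X.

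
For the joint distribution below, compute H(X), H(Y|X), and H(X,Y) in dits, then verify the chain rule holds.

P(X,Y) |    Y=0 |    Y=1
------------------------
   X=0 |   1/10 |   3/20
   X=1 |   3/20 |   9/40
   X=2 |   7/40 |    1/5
H(X,Y) = 0.7652, H(X) = 0.4700, H(Y|X) = 0.2952 (all in dits)

Chain rule: H(X,Y) = H(X) + H(Y|X)

Left side — joint entropy directly:
H(X,Y) = -Σ p(x,y) log p(x,y) = 0.7652 dits

Right side — compute H(Y|X) from the conditional distributions:
P(X) = (1/4, 3/8, 3/8), so H(X) = 0.4700 dits
H(Y|X) = Σ_x P(X=x) · H(Y|X=x):
  P(Y|X=0) = (2/5, 3/5), H(Y|X=0) = 0.2923, weight P(X=0) = 1/4
  P(Y|X=1) = (2/5, 3/5), H(Y|X=1) = 0.2923, weight P(X=1) = 3/8
  P(Y|X=2) = (7/15, 8/15), H(Y|X=2) = 0.3001, weight P(X=2) = 3/8
H(Y|X) = 0.2952 dits

H(X) + H(Y|X) = 0.4700 + 0.2952 = 0.7652 dits

Both sides equal 0.7652 dits. ✓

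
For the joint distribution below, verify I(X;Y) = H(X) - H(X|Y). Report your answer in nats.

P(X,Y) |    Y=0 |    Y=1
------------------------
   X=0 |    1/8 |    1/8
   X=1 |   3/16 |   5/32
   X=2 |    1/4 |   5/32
I(X;Y) = 0.0045 nats

Mutual information has multiple equivalent forms:
- I(X;Y) = H(X) - H(X|Y)
- I(X;Y) = H(Y) - H(Y|X)
- I(X;Y) = H(X) + H(Y) - H(X,Y)

Computing all quantities:
H(X) = 1.0796, H(Y) = 0.6853, H(X,Y) = 1.7604
H(X|Y) = 1.0751, H(Y|X) = 0.6808

Verification:
H(X) - H(X|Y) = 1.0796 - 1.0751 = 0.0045
H(Y) - H(Y|X) = 0.6853 - 0.6808 = 0.0045
H(X) + H(Y) - H(X,Y) = 1.0796 + 0.6853 - 1.7604 = 0.0045

All forms give I(X;Y) = 0.0045 nats. ✓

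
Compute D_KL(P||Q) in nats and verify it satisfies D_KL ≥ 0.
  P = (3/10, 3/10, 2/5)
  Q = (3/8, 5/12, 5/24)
0.0954 nats

KL divergence satisfies the Gibbs inequality: D_KL(P||Q) ≥ 0 for all distributions P, Q.

D_KL(P||Q) = Σ p(x) log(p(x)/q(x))
Term by term:
  x=0: 3/10 × log_e[(3/10)/(3/8)] = -0.0669
  x=1: 3/10 × log_e[(3/10)/(5/12)] = -0.0986
  x=2: 2/5 × log_e[(2/5)/(5/24)] = 0.2609
D_KL(P||Q) = 0.0954 nats

D_KL(P||Q) = 0.0954 ≥ 0 ✓

This non-negativity is a fundamental property: relative entropy cannot be negative because it measures how different Q is from P.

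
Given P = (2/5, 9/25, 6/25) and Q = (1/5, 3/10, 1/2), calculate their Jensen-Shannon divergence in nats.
0.0417 nats

Jensen-Shannon divergence is:
JSD(P||Q) = 0.5 × D_KL(P||M) + 0.5 × D_KL(Q||M)
where M = 0.5 × (P + Q) is the mixture distribution.

M = 0.5 × (2/5, 9/25, 6/25) + 0.5 × (1/5, 3/10, 1/2) = (3/10, 0.33, 0.37)

D_KL(P||M) = 0.0425 nats
D_KL(Q||M) = 0.0409 nats

JSD(P||Q) = 0.5 × 0.0425 + 0.5 × 0.0409 = 0.0417 nats

Unlike KL divergence, JSD is symmetric and bounded: 0 ≤ JSD ≤ log(2).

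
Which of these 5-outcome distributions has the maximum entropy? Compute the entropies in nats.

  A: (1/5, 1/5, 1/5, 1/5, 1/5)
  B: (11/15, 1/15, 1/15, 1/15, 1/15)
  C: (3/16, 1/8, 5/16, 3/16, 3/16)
A

For a discrete distribution over n outcomes, entropy is maximized by the uniform distribution.

Computing entropies:
H(A) = 1.6094 nats
H(B) = 0.9496 nats
H(C) = 1.5650 nats

The uniform distribution (where all probabilities equal 1/5) achieves the maximum entropy of log_e(5) = 1.6094 nats.

Distribution A has the highest entropy.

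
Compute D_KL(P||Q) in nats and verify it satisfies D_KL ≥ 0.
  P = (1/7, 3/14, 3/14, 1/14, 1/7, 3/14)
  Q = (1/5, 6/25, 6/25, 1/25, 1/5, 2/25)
0.1078 nats

KL divergence satisfies the Gibbs inequality: D_KL(P||Q) ≥ 0 for all distributions P, Q.

D_KL(P||Q) = Σ p(x) log(p(x)/q(x))
Term by term:
  x=0: 1/7 × log_e[(1/7)/(1/5)] = -0.0481
  x=1: 3/14 × log_e[(3/14)/(6/25)] = -0.0243
  x=2: 3/14 × log_e[(3/14)/(6/25)] = -0.0243
  x=3: 1/14 × log_e[(1/14)/(1/25)] = 0.0414
  x=4: 1/7 × log_e[(1/7)/(1/5)] = -0.0481
  x=5: 3/14 × log_e[(3/14)/(2/25)] = 0.2111
D_KL(P||Q) = 0.1078 nats

D_KL(P||Q) = 0.1078 ≥ 0 ✓

This non-negativity is a fundamental property: relative entropy cannot be negative because it measures how different Q is from P.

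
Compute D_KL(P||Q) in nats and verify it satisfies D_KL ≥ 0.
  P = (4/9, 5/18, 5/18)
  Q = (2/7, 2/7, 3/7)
0.0681 nats

KL divergence satisfies the Gibbs inequality: D_KL(P||Q) ≥ 0 for all distributions P, Q.

D_KL(P||Q) = Σ p(x) log(p(x)/q(x))
Term by term:
  x=0: 4/9 × log_e[(4/9)/(2/7)] = 0.1964
  x=1: 5/18 × log_e[(5/18)/(2/7)] = -0.0078
  x=2: 5/18 × log_e[(5/18)/(3/7)] = -0.1205
D_KL(P||Q) = 0.0681 nats

D_KL(P||Q) = 0.0681 ≥ 0 ✓

This non-negativity is a fundamental property: relative entropy cannot be negative because it measures how different Q is from P.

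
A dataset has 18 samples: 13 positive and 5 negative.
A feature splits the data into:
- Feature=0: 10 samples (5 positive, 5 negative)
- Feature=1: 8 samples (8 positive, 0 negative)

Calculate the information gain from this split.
0.2968 bits

Information Gain = H(Y) - H(Y|Feature)

Before split:
P(positive) = 13/18 = 0.7222
H(Y) = 0.8524 bits

After split:
Feature=0: H = 1.0000 bits (weight = 10/18)
Feature=1: H = 0.0000 bits (weight = 8/18)
H(Y|Feature) = (10/18)×1.0000 + (8/18)×0.0000 = 0.5556 bits

Information Gain = 0.8524 - 0.5556 = 0.2968 bits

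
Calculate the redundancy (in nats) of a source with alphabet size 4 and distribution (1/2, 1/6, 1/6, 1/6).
0.1438 nats

Redundancy measures how far a source is from maximum entropy:
R = H_max - H(X)

Maximum entropy for 4 symbols: H_max = log_e(4) = 1.3863 nats
Actual entropy: H(X) = 1.2425 nats
Redundancy: R = 1.3863 - 1.2425 = 0.1438 nats

This redundancy represents potential for compression: the source could be compressed by 0.1438 nats per symbol.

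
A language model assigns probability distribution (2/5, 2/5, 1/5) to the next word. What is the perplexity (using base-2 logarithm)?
2.8717

Perplexity is 2^H (or exp(H) for natural log).

First, H = -Σ p log p = 1.5219 bits
Perplexity = 2^1.5219 = 2.8717

Interpretation: The model's uncertainty is equivalent to choosing uniformly among 2.9 options.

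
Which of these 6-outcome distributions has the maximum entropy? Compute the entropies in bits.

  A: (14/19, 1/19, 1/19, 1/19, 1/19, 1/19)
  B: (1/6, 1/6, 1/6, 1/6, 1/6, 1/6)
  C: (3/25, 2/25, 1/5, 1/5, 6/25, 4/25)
B

For a discrete distribution over n outcomes, entropy is maximized by the uniform distribution.

Computing entropies:
H(A) = 1.4425 bits
H(B) = 2.5850 bits
H(C) = 2.5045 bits

The uniform distribution (where all probabilities equal 1/6) achieves the maximum entropy of log_2(6) = 2.5850 bits.

Distribution B has the highest entropy.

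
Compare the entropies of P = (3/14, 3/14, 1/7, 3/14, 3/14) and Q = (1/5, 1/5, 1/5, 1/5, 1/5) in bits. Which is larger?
Q

Computing entropies in bits:
H(P) = 2.3060
H(Q) = 2.3219

Distribution Q has higher entropy.

Intuition: The distribution closer to uniform (more spread out) has higher entropy.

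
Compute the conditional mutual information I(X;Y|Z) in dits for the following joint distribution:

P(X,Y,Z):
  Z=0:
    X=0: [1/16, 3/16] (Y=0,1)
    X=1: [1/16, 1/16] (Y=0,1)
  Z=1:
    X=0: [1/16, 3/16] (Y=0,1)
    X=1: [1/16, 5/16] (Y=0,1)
0.0064 dits

Conditional mutual information: I(X;Y|Z) = H(X|Z) + H(Y|Z) - H(X,Y|Z)

H(Z) = 0.2873
H(X,Z) = 0.5737 → H(X|Z) = 0.2863
H(Y,Z) = 0.5268 → H(Y|Z) = 0.2395
H(X,Y,Z) = 0.8068 → H(X,Y|Z) = 0.5195

I(X;Y|Z) = 0.2863 + 0.2395 - 0.5195 = 0.0064 dits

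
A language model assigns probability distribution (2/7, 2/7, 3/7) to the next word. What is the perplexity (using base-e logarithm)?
2.9417

Perplexity is e^H (or exp(H) for natural log).

First, H = -Σ p log p = 1.0790 nats
Perplexity = e^1.0790 = 2.9417

Interpretation: The model's uncertainty is equivalent to choosing uniformly among 2.9 options.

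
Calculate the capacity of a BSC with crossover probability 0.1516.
0.3862 bits

For a binary symmetric channel (BSC) with error probability p:
Capacity C = 1 - H(p) bits per symbol

where H(p) = -p log₂(p) - (1-p) log₂(1-p) is the binary entropy function.

H(0.1516) = 0.6138 bits
C = 1 - 0.6138 = 0.3862 bits per symbol

This means we can reliably transmit up to 0.3862 bits of information per channel use.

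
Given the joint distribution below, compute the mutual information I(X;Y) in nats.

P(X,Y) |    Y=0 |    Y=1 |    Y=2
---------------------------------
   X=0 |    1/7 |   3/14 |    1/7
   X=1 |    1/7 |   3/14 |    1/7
0.0000 nats

Mutual information: I(X;Y) = H(X) + H(Y) - H(X,Y)

Marginals:
P(X) = (1/2, 1/2), H(X) = 0.6931 nats
P(Y) = (2/7, 3/7, 2/7), H(Y) = 1.0790 nats

Joint entropy: H(X,Y) = 1.7721 nats

I(X;Y) = 0.6931 + 1.0790 - 1.7721 = 0.0000 nats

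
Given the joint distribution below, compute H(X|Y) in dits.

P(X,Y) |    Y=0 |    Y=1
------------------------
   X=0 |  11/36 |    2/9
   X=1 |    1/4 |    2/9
0.2998 dits

Using the chain rule: H(X|Y) = H(X,Y) - H(Y)

First, compute H(X,Y) = 0.5982 dits

Marginal P(Y) = (5/9, 4/9)
H(Y) = 0.2983 dits

H(X|Y) = H(X,Y) - H(Y) = 0.5982 - 0.2983 = 0.2998 dits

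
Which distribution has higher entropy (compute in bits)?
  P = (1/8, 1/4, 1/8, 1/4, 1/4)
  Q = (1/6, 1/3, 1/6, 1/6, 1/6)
Q

Computing entropies in bits:
H(P) = 2.2500
H(Q) = 2.2516

Distribution Q has higher entropy.

Intuition: The distribution closer to uniform (more spread out) has higher entropy.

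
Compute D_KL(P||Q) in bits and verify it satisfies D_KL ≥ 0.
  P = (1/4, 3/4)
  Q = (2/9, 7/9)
0.0031 bits

KL divergence satisfies the Gibbs inequality: D_KL(P||Q) ≥ 0 for all distributions P, Q.

D_KL(P||Q) = Σ p(x) log(p(x)/q(x))
Term by term:
  x=0: 1/4 × log_2[(1/4)/(2/9)] = 0.0425
  x=1: 3/4 × log_2[(3/4)/(7/9)] = -0.0394
D_KL(P||Q) = 0.0031 bits

D_KL(P||Q) = 0.0031 ≥ 0 ✓

This non-negativity is a fundamental property: relative entropy cannot be negative because it measures how different Q is from P.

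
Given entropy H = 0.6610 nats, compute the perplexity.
1.9367

Perplexity is e^H (or exp(H) for natural log).

H = 0.6610 nats
Perplexity = e^0.6610 = 1.9367

Interpretation: The model's uncertainty is equivalent to choosing uniformly among 1.9 options.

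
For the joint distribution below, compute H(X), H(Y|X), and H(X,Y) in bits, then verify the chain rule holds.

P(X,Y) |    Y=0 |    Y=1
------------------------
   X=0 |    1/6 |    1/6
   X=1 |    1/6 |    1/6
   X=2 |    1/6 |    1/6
H(X,Y) = 2.5850, H(X) = 1.5850, H(Y|X) = 1.0000 (all in bits)

Chain rule: H(X,Y) = H(X) + H(Y|X)

Left side — joint entropy directly:
H(X,Y) = -Σ p(x,y) log p(x,y) = 2.5850 bits

Right side — compute H(Y|X) from the conditional distributions:
P(X) = (1/3, 1/3, 1/3), so H(X) = 1.5850 bits
H(Y|X) = Σ_x P(X=x) · H(Y|X=x):
  P(Y|X=0) = (1/2, 1/2), H(Y|X=0) = 1.0000, weight P(X=0) = 1/3
  P(Y|X=1) = (1/2, 1/2), H(Y|X=1) = 1.0000, weight P(X=1) = 1/3
  P(Y|X=2) = (1/2, 1/2), H(Y|X=2) = 1.0000, weight P(X=2) = 1/3
H(Y|X) = 1.0000 bits

H(X) + H(Y|X) = 1.5850 + 1.0000 = 2.5850 bits

Both sides equal 2.5850 bits. ✓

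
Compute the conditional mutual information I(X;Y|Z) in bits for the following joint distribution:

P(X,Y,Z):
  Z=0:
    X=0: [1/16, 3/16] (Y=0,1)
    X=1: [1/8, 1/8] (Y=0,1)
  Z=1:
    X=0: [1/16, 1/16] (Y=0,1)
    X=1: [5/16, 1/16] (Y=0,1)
0.0613 bits

Conditional mutual information: I(X;Y|Z) = H(X|Z) + H(Y|Z) - H(X,Y|Z)

H(Z) = 1.0000
H(X,Z) = 1.9056 → H(X|Z) = 0.9056
H(Y,Z) = 1.8829 → H(Y|Z) = 0.8829
H(X,Y,Z) = 2.7272 → H(X,Y|Z) = 1.7272

I(X;Y|Z) = 0.9056 + 0.8829 - 1.7272 = 0.0613 bits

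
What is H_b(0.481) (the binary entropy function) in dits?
0.3007 dits

The binary entropy function is:
H(p) = -p log(p) - (1-p) log(1-p)

H(0.481) = -0.481 × log_10(0.481) - 0.519 × log_10(0.519)
H(0.481) = 0.3007 dits

Note: Binary entropy is maximized at p=0.5 (H=1 bit) and minimized at p=0 or p=1 (H=0).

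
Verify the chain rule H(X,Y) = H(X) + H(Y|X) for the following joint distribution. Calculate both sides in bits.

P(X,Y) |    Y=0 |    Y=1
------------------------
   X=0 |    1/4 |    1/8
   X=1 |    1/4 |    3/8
H(X,Y) = 1.9056, H(X) = 0.9544, H(Y|X) = 0.9512 (all in bits)

Chain rule: H(X,Y) = H(X) + H(Y|X)

Left side — joint entropy directly:
H(X,Y) = -Σ p(x,y) log p(x,y) = 1.9056 bits

Right side — compute H(Y|X) from the conditional distributions:
P(X) = (3/8, 5/8), so H(X) = 0.9544 bits
H(Y|X) = Σ_x P(X=x) · H(Y|X=x):
  P(Y|X=0) = (2/3, 1/3), H(Y|X=0) = 0.9183, weight P(X=0) = 3/8
  P(Y|X=1) = (2/5, 3/5), H(Y|X=1) = 0.9710, weight P(X=1) = 5/8
H(Y|X) = 0.9512 bits

H(X) + H(Y|X) = 0.9544 + 0.9512 = 1.9056 bits

Both sides equal 1.9056 bits. ✓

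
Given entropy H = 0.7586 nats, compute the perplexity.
2.1353

Perplexity is e^H (or exp(H) for natural log).

H = 0.7586 nats
Perplexity = e^0.7586 = 2.1353

Interpretation: The model's uncertainty is equivalent to choosing uniformly among 2.1 options.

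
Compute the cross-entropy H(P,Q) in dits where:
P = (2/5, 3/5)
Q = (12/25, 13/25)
0.2979 dits

Cross-entropy: H(P,Q) = -Σ p(x) log q(x)

Alternatively: H(P,Q) = H(P) + D_KL(P||Q)
H(P) = 0.2923 dits
D_KL(P||Q) = 0.0056 dits

H(P,Q) = 0.2923 + 0.0056 = 0.2979 dits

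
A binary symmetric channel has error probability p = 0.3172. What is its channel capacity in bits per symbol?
0.0987 bits

For a binary symmetric channel (BSC) with error probability p:
Capacity C = 1 - H(p) bits per symbol

where H(p) = -p log₂(p) - (1-p) log₂(1-p) is the binary entropy function.

H(0.3172) = 0.9013 bits
C = 1 - 0.9013 = 0.0987 bits per symbol

This means we can reliably transmit up to 0.0987 bits of information per channel use.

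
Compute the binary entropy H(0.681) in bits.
0.9033 bits

The binary entropy function is:
H(p) = -p log(p) - (1-p) log(1-p)

H(0.681) = -0.681 × log_2(0.681) - 0.319 × log_2(0.319)
H(0.681) = 0.9033 bits

Note: Binary entropy is maximized at p=0.5 (H=1 bit) and minimized at p=0 or p=1 (H=0).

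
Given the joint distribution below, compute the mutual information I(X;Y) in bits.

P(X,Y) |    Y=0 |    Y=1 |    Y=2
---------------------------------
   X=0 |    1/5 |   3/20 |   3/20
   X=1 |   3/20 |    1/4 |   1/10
0.0307 bits

Mutual information: I(X;Y) = H(X) + H(Y) - H(X,Y)

Marginals:
P(X) = (1/2, 1/2), H(X) = 1.0000 bits
P(Y) = (7/20, 2/5, 1/4), H(Y) = 1.5589 bits

Joint entropy: H(X,Y) = 2.5282 bits

I(X;Y) = 1.0000 + 1.5589 - 2.5282 = 0.0307 bits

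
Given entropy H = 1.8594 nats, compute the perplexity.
6.4199

Perplexity is e^H (or exp(H) for natural log).

H = 1.8594 nats
Perplexity = e^1.8594 = 6.4199

Interpretation: The model's uncertainty is equivalent to choosing uniformly among 6.4 options.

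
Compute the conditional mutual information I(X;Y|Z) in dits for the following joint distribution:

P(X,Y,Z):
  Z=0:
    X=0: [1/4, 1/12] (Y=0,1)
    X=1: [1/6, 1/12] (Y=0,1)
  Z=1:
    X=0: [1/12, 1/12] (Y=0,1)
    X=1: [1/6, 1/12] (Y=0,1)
0.0036 dits

Conditional mutual information: I(X;Y|Z) = H(X|Z) + H(Y|Z) - H(X,Y|Z)

H(Z) = 0.2950
H(X,Z) = 0.5898 → H(X|Z) = 0.2948
H(Y,Z) = 0.5683 → H(Y|Z) = 0.2734
H(X,Y,Z) = 0.8596 → H(X,Y|Z) = 0.5646

I(X;Y|Z) = 0.2948 + 0.2734 - 0.5646 = 0.0036 dits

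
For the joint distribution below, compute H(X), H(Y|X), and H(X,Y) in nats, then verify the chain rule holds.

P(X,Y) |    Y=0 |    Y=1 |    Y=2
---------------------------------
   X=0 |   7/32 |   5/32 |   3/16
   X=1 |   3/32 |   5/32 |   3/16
H(X,Y) = 1.7622, H(X) = 0.6853, H(Y|X) = 1.0769 (all in nats)

Chain rule: H(X,Y) = H(X) + H(Y|X)

Left side — joint entropy directly:
H(X,Y) = -Σ p(x,y) log p(x,y) = 1.7622 nats

Right side — compute H(Y|X) from the conditional distributions:
P(X) = (9/16, 7/16), so H(X) = 0.6853 nats
H(Y|X) = Σ_x P(X=x) · H(Y|X=x):
  P(Y|X=0) = (7/18, 5/18, 1/3), H(Y|X=0) = 1.0893, weight P(X=0) = 9/16
  P(Y|X=1) = (3/14, 5/14, 3/7), H(Y|X=1) = 1.0609, weight P(X=1) = 7/16
H(Y|X) = 1.0769 nats

H(X) + H(Y|X) = 0.6853 + 1.0769 = 1.7622 nats

Both sides equal 1.7622 nats. ✓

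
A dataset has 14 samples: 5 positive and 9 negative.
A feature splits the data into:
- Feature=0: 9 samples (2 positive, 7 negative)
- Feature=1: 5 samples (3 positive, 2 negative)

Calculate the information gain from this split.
0.1022 bits

Information Gain = H(Y) - H(Y|Feature)

Before split:
P(positive) = 5/14 = 0.3571
H(Y) = 0.9403 bits

After split:
Feature=0: H = 0.7642 bits (weight = 9/14)
Feature=1: H = 0.9710 bits (weight = 5/14)
H(Y|Feature) = (9/14)×0.7642 + (5/14)×0.9710 = 0.8380 bits

Information Gain = 0.9403 - 0.8380 = 0.1022 bits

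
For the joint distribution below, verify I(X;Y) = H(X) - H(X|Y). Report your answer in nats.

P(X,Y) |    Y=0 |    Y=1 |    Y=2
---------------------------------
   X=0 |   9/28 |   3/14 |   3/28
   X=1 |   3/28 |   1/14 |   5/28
I(X;Y) = 0.0611 nats

Mutual information has multiple equivalent forms:
- I(X;Y) = H(X) - H(X|Y)
- I(X;Y) = H(Y) - H(Y|X)
- I(X;Y) = H(X) + H(Y) - H(X,Y)

Computing all quantities:
H(X) = 0.6518, H(Y) = 1.0790, H(X,Y) = 1.6697
H(X|Y) = 0.5907, H(Y|X) = 1.0179

Verification:
H(X) - H(X|Y) = 0.6518 - 0.5907 = 0.0611
H(Y) - H(Y|X) = 1.0790 - 1.0179 = 0.0611
H(X) + H(Y) - H(X,Y) = 0.6518 + 1.0790 - 1.6697 = 0.0611

All forms give I(X;Y) = 0.0611 nats. ✓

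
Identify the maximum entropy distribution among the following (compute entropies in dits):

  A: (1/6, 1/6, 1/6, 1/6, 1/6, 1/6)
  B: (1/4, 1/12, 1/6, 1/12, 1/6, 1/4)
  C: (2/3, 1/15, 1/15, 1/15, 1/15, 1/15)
A

For a discrete distribution over n outcomes, entropy is maximized by the uniform distribution.

Computing entropies:
H(A) = 0.7782 dits
H(B) = 0.7403 dits
H(C) = 0.5094 dits

The uniform distribution (where all probabilities equal 1/6) achieves the maximum entropy of log_10(6) = 0.7782 dits.

Distribution A has the highest entropy.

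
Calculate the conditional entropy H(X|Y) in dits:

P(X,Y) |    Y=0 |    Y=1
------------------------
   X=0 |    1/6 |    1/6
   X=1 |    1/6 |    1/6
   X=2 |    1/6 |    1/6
0.4771 dits

Using the chain rule: H(X|Y) = H(X,Y) - H(Y)

First, compute H(X,Y) = 0.7782 dits

Marginal P(Y) = (1/2, 1/2)
H(Y) = 0.3010 dits

H(X|Y) = H(X,Y) - H(Y) = 0.7782 - 0.3010 = 0.4771 dits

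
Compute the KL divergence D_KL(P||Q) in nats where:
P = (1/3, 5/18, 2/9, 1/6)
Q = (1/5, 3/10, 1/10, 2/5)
0.1804 nats

KL divergence: D_KL(P||Q) = Σ p(x) log(p(x)/q(x))

Computing term by term:
  x=0: 1/3 × log_e[(1/3)/(1/5)] = 1/3 × 0.5108 = 0.1703
  x=1: 5/18 × log_e[(5/18)/(3/10)] = 5/18 × -0.0770 = -0.0214
  x=2: 2/9 × log_e[(2/9)/(1/10)] = 2/9 × 0.7985 = 0.1774
  x=3: 1/6 × log_e[(1/6)/(2/5)] = 1/6 × -0.8755 = -0.1459

D_KL(P||Q) = 0.1804 nats

Note: KL divergence is always non-negative and equals 0 iff P = Q.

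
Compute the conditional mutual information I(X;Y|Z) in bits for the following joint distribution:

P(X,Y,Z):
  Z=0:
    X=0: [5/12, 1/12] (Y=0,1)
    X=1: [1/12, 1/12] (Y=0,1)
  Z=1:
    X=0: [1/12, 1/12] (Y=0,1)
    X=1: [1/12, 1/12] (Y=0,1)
0.0492 bits

Conditional mutual information: I(X;Y|Z) = H(X|Z) + H(Y|Z) - H(X,Y|Z)

H(Z) = 0.9183
H(X,Z) = 1.7925 → H(X|Z) = 0.8742
H(Y,Z) = 1.7925 → H(Y|Z) = 0.8742
H(X,Y,Z) = 2.6175 → H(X,Y|Z) = 1.6992

I(X;Y|Z) = 0.8742 + 0.8742 - 1.6992 = 0.0492 bits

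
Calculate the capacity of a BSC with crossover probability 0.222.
0.2362 bits

For a binary symmetric channel (BSC) with error probability p:
Capacity C = 1 - H(p) bits per symbol

where H(p) = -p log₂(p) - (1-p) log₂(1-p) is the binary entropy function.

H(0.222) = 0.7638 bits
C = 1 - 0.7638 = 0.2362 bits per symbol

This means we can reliably transmit up to 0.2362 bits of information per channel use.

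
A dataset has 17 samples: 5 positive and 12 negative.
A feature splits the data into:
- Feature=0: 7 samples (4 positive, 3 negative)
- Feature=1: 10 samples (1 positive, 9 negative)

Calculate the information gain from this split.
0.1924 bits

Information Gain = H(Y) - H(Y|Feature)

Before split:
P(positive) = 5/17 = 0.2941
H(Y) = 0.8740 bits

After split:
Feature=0: H = 0.9852 bits (weight = 7/17)
Feature=1: H = 0.4690 bits (weight = 10/17)
H(Y|Feature) = (7/17)×0.9852 + (10/17)×0.4690 = 0.6816 bits

Information Gain = 0.8740 - 0.6816 = 0.1924 bits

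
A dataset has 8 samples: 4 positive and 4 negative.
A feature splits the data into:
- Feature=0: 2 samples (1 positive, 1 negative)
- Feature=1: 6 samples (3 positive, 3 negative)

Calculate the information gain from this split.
0.0000 bits

Information Gain = H(Y) - H(Y|Feature)

Before split:
P(positive) = 4/8 = 0.5000
H(Y) = 1.0000 bits

After split:
Feature=0: H = 1.0000 bits (weight = 2/8)
Feature=1: H = 1.0000 bits (weight = 6/8)
H(Y|Feature) = (2/8)×1.0000 + (6/8)×1.0000 = 1.0000 bits

Information Gain = 1.0000 - 1.0000 = 0.0000 bits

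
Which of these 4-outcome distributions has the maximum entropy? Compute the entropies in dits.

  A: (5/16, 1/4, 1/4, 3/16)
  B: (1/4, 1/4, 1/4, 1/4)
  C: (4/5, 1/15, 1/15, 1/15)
B

For a discrete distribution over n outcomes, entropy is maximized by the uniform distribution.

Computing entropies:
H(A) = 0.5952 dits
H(B) = 0.6021 dits
H(C) = 0.3127 dits

The uniform distribution (where all probabilities equal 1/4) achieves the maximum entropy of log_10(4) = 0.6021 dits.

Distribution B has the highest entropy.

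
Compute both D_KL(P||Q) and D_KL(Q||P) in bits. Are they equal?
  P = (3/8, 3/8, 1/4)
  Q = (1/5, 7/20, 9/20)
D_KL(P||Q) = 0.1654, D_KL(Q||P) = 0.1654

KL divergence is not symmetric: D_KL(P||Q) ≠ D_KL(Q||P) in general.

D_KL(P||Q) = 0.1654 bits
D_KL(Q||P) = 0.1654 bits

In this case they happen to be equal (to 4 decimal places).

This asymmetry is why KL divergence is not a true distance metric.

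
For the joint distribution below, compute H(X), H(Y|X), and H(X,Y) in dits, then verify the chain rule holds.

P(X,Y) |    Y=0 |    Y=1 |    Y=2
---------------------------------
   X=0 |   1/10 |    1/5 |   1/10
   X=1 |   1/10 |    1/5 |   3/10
H(X,Y) = 0.7365, H(X) = 0.2923, H(Y|X) = 0.4442 (all in dits)

Chain rule: H(X,Y) = H(X) + H(Y|X)

Left side — joint entropy directly:
H(X,Y) = -Σ p(x,y) log p(x,y) = 0.7365 dits

Right side — compute H(Y|X) from the conditional distributions:
P(X) = (2/5, 3/5), so H(X) = 0.2923 dits
H(Y|X) = Σ_x P(X=x) · H(Y|X=x):
  P(Y|X=0) = (1/4, 1/2, 1/4), H(Y|X=0) = 0.4515, weight P(X=0) = 2/5
  P(Y|X=1) = (1/6, 1/3, 1/2), H(Y|X=1) = 0.4392, weight P(X=1) = 3/5
H(Y|X) = 0.4442 dits

H(X) + H(Y|X) = 0.2923 + 0.4442 = 0.7365 dits

Both sides equal 0.7365 dits. ✓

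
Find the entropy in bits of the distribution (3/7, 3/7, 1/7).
1.4488 bits

Shannon entropy is H(X) = -Σ p(x) log p(x).

For P = (3/7, 3/7, 1/7):
H = -3/7 × log_2(3/7) -3/7 × log_2(3/7) -1/7 × log_2(1/7)
H = 1.4488 bits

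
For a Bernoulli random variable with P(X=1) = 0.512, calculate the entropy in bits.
0.9996 bits

The binary entropy function is:
H(p) = -p log(p) - (1-p) log(1-p)

H(0.512) = -0.512 × log_2(0.512) - 0.488 × log_2(0.488)
H(0.512) = 0.9996 bits

Note: Binary entropy is maximized at p=0.5 (H=1 bit) and minimized at p=0 or p=1 (H=0).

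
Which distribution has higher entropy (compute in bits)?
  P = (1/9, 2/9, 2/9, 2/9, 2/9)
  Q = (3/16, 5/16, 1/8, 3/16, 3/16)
P

Computing entropies in bits:
H(P) = 2.2810
H(Q) = 2.2579

Distribution P has higher entropy.

Intuition: The distribution closer to uniform (more spread out) has higher entropy.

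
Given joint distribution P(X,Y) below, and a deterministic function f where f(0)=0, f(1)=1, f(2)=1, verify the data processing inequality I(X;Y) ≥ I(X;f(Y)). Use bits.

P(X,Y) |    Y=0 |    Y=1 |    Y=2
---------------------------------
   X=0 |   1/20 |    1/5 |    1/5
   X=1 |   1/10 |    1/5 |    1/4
I(X;Y) = 0.0090, I(X;f(Y)) = 0.0072, inequality holds: 0.0090 ≥ 0.0072

Data Processing Inequality: For any Markov chain X → Y → Z, we have I(X;Y) ≥ I(X;Z).

Here Z = f(Y) is a deterministic function of Y, forming X → Y → Z.

Original I(X;Y) = 0.0090 bits

After applying f:
P(X,Z) where Z=f(Y):
- P(X,Z=0) = P(X,Y=0)
- P(X,Z=1) = P(X,Y=1) + P(X,Y=2)

I(X;Z) = I(X;f(Y)) = 0.0072 bits

Verification: 0.0090 ≥ 0.0072 ✓

Information cannot be created by processing; the function f can only lose information about X.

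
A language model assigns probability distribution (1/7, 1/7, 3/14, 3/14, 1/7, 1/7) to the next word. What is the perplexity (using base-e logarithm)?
5.8834

Perplexity is e^H (or exp(H) for natural log).

First, H = -Σ p log p = 1.7721 nats
Perplexity = e^1.7721 = 5.8834

Interpretation: The model's uncertainty is equivalent to choosing uniformly among 5.9 options.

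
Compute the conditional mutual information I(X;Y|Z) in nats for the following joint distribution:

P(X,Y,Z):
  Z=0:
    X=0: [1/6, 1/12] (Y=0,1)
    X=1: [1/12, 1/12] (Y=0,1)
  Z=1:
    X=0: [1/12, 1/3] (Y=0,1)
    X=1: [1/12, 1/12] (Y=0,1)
0.0307 nats

Conditional mutual information: I(X;Y|Z) = H(X|Z) + H(Y|Z) - H(X,Y|Z)

H(Z) = 0.6792
H(X,Z) = 1.3086 → H(X|Z) = 0.6294
H(Y,Z) = 1.3086 → H(Y|Z) = 0.6294
H(X,Y,Z) = 1.9073 → H(X,Y|Z) = 1.2281

I(X;Y|Z) = 0.6294 + 0.6294 - 1.2281 = 0.0307 nats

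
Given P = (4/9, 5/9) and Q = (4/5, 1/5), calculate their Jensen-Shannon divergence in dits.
0.0301 dits

Jensen-Shannon divergence is:
JSD(P||Q) = 0.5 × D_KL(P||M) + 0.5 × D_KL(Q||M)
where M = 0.5 × (P + Q) is the mixture distribution.

M = 0.5 × (4/9, 5/9) + 0.5 × (4/5, 1/5) = (0.622222, 0.377778)

D_KL(P||M) = 0.0281 dits
D_KL(Q||M) = 0.0321 dits

JSD(P||Q) = 0.5 × 0.0281 + 0.5 × 0.0321 = 0.0301 dits

Unlike KL divergence, JSD is symmetric and bounded: 0 ≤ JSD ≤ log(2).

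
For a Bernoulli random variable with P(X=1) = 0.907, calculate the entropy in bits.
0.4464 bits

The binary entropy function is:
H(p) = -p log(p) - (1-p) log(1-p)

H(0.907) = -0.907 × log_2(0.907) - 0.093 × log_2(0.093)
H(0.907) = 0.4464 bits

Note: Binary entropy is maximized at p=0.5 (H=1 bit) and minimized at p=0 or p=1 (H=0).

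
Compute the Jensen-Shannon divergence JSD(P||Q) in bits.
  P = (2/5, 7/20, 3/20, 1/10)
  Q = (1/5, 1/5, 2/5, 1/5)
0.0942 bits

Jensen-Shannon divergence is:
JSD(P||Q) = 0.5 × D_KL(P||M) + 0.5 × D_KL(Q||M)
where M = 0.5 × (P + Q) is the mixture distribution.

M = 0.5 × (2/5, 7/20, 3/20, 1/10) + 0.5 × (1/5, 1/5, 2/5, 1/5) = (3/10, 11/40, 11/40, 3/20)

D_KL(P||M) = 0.0981 bits
D_KL(Q||M) = 0.0904 bits

JSD(P||Q) = 0.5 × 0.0981 + 0.5 × 0.0904 = 0.0942 bits

Unlike KL divergence, JSD is symmetric and bounded: 0 ≤ JSD ≤ log(2).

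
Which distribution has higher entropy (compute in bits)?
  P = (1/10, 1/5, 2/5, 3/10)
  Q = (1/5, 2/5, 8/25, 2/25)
P

Computing entropies in bits:
H(P) = 1.8464
H(Q) = 1.8107

Distribution P has higher entropy.

Intuition: The distribution closer to uniform (more spread out) has higher entropy.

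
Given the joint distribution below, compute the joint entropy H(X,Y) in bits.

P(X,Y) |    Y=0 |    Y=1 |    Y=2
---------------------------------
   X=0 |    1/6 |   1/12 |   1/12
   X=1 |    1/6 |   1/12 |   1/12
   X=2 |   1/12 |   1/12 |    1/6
3.0850 bits

Joint entropy is H(X,Y) = -Σ_{x,y} p(x,y) log p(x,y).

Summing over all non-zero entries:
H(X,Y) = -[1/6·log_2(1/6) + 1/12·log_2(1/12) + 1/12·log_2(1/12) + 1/6·log_2(1/6) + 1/12·log_2(1/12) + 1/12·log_2(1/12) + 1/12·log_2(1/12) + 1/12·log_2(1/12) + 1/6·log_2(1/6)]
H(X,Y) = 3.0850 bits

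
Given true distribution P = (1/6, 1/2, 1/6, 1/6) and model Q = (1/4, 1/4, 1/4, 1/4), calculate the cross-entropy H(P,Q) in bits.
2.0000 bits

Cross-entropy: H(P,Q) = -Σ p(x) log q(x)

Alternatively: H(P,Q) = H(P) + D_KL(P||Q)
H(P) = 1.7925 bits
D_KL(P||Q) = 0.2075 bits

H(P,Q) = 1.7925 + 0.2075 = 2.0000 bits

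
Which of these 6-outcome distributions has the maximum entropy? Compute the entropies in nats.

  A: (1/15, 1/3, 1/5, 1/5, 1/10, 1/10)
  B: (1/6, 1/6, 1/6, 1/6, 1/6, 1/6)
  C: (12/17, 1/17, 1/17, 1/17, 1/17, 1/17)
B

For a discrete distribution over n outcomes, entropy is maximized by the uniform distribution.

Computing entropies:
H(A) = 1.6510 nats
H(B) = 1.7918 nats
H(C) = 1.0792 nats

The uniform distribution (where all probabilities equal 1/6) achieves the maximum entropy of log_e(6) = 1.7918 nats.

Distribution B has the highest entropy.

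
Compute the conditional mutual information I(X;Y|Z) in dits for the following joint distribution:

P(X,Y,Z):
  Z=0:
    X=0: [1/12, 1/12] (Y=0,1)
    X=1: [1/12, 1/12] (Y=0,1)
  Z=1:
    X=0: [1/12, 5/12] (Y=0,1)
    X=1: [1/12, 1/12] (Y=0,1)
0.0148 dits

Conditional mutual information: I(X;Y|Z) = H(X|Z) + H(Y|Z) - H(X,Y|Z)

H(Z) = 0.2764
H(X,Z) = 0.5396 → H(X|Z) = 0.2632
H(Y,Z) = 0.5396 → H(Y|Z) = 0.2632
H(X,Y,Z) = 0.7879 → H(X,Y|Z) = 0.5115

I(X;Y|Z) = 0.2632 + 0.2632 - 0.5115 = 0.0148 dits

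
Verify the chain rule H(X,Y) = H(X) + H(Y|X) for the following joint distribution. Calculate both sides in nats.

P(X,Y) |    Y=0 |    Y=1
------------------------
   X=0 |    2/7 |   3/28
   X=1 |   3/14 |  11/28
H(X,Y) = 1.2944, H(X) = 0.6700, H(Y|X) = 0.6244 (all in nats)

Chain rule: H(X,Y) = H(X) + H(Y|X)

Left side — joint entropy directly:
H(X,Y) = -Σ p(x,y) log p(x,y) = 1.2944 nats

Right side — compute H(Y|X) from the conditional distributions:
P(X) = (11/28, 17/28), so H(X) = 0.6700 nats
H(Y|X) = Σ_x P(X=x) · H(Y|X=x):
  P(Y|X=0) = (8/11, 3/11), H(Y|X=0) = 0.5860, weight P(X=0) = 11/28
  P(Y|X=1) = (6/17, 11/17), H(Y|X=1) = 0.6492, weight P(X=1) = 17/28
H(Y|X) = 0.6244 nats

H(X) + H(Y|X) = 0.6700 + 0.6244 = 1.2944 nats

Both sides equal 1.2944 nats. ✓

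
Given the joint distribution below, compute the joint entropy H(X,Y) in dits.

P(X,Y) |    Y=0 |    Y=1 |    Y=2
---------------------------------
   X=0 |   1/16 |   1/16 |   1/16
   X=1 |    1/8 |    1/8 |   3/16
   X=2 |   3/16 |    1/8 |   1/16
0.9123 dits

Joint entropy is H(X,Y) = -Σ_{x,y} p(x,y) log p(x,y).

Summing over all non-zero entries:
H(X,Y) = -[1/16·log_10(1/16) + 1/16·log_10(1/16) + 1/16·log_10(1/16) + 1/8·log_10(1/8) + 1/8·log_10(1/8) + 3/16·log_10(3/16) + 3/16·log_10(3/16) + 1/8·log_10(1/8) + 1/16·log_10(1/16)]
H(X,Y) = 0.9123 dits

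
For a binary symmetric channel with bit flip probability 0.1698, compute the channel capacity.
0.3428 bits

For a binary symmetric channel (BSC) with error probability p:
Capacity C = 1 - H(p) bits per symbol

where H(p) = -p log₂(p) - (1-p) log₂(1-p) is the binary entropy function.

H(0.1698) = 0.6572 bits
C = 1 - 0.6572 = 0.3428 bits per symbol

This means we can reliably transmit up to 0.3428 bits of information per channel use.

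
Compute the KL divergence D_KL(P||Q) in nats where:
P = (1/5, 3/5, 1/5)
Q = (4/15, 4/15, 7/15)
0.2596 nats

KL divergence: D_KL(P||Q) = Σ p(x) log(p(x)/q(x))

Computing term by term:
  x=0: 1/5 × log_e[(1/5)/(4/15)] = 1/5 × -0.2877 = -0.0575
  x=1: 3/5 × log_e[(3/5)/(4/15)] = 3/5 × 0.8109 = 0.4866
  x=2: 1/5 × log_e[(1/5)/(7/15)] = 1/5 × -0.8473 = -0.1695

D_KL(P||Q) = 0.2596 nats

Note: KL divergence is always non-negative and equals 0 iff P = Q.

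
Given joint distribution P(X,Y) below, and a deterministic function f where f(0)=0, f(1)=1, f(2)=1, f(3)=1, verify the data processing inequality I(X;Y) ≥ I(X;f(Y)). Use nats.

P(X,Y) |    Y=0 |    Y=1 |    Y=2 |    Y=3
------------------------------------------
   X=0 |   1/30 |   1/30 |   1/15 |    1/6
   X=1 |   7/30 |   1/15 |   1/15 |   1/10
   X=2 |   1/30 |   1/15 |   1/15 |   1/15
I(X;Y) = 0.1125, I(X;f(Y)) = 0.0871, inequality holds: 0.1125 ≥ 0.0871

Data Processing Inequality: For any Markov chain X → Y → Z, we have I(X;Y) ≥ I(X;Z).

Here Z = f(Y) is a deterministic function of Y, forming X → Y → Z.

Original I(X;Y) = 0.1125 nats

After applying f:
P(X,Z) where Z=f(Y):
- P(X,Z=0) = P(X,Y=0)
- P(X,Z=1) = P(X,Y=1) + P(X,Y=2) + P(X,Y=3)

I(X;Z) = I(X;f(Y)) = 0.0871 nats

Verification: 0.1125 ≥ 0.0871 ✓

Information cannot be created by processing; the function f can only lose information about X.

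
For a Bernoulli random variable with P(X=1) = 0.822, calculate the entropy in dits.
0.2034 dits

The binary entropy function is:
H(p) = -p log(p) - (1-p) log(1-p)

H(0.822) = -0.822 × log_10(0.822) - 0.178 × log_10(0.178)
H(0.822) = 0.2034 dits

Note: Binary entropy is maximized at p=0.5 (H=1 bit) and minimized at p=0 or p=1 (H=0).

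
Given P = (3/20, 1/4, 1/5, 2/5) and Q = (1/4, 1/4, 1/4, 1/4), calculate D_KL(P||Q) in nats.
0.0667 nats

KL divergence: D_KL(P||Q) = Σ p(x) log(p(x)/q(x))

Computing term by term:
  x=0: 3/20 × log_e[(3/20)/(1/4)] = 3/20 × -0.5108 = -0.0766
  x=1: 1/4 × log_e[(1/4)/(1/4)] = 1/4 × 0.0000 = 0.0000
  x=2: 1/5 × log_e[(1/5)/(1/4)] = 1/5 × -0.2231 = -0.0446
  x=3: 2/5 × log_e[(2/5)/(1/4)] = 2/5 × 0.4700 = 0.1880

D_KL(P||Q) = 0.0667 nats

Note: KL divergence is always non-negative and equals 0 iff P = Q.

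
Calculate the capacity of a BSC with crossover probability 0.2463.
0.1946 bits

For a binary symmetric channel (BSC) with error probability p:
Capacity C = 1 - H(p) bits per symbol

where H(p) = -p log₂(p) - (1-p) log₂(1-p) is the binary entropy function.

H(0.2463) = 0.8054 bits
C = 1 - 0.8054 = 0.1946 bits per symbol

This means we can reliably transmit up to 0.1946 bits of information per channel use.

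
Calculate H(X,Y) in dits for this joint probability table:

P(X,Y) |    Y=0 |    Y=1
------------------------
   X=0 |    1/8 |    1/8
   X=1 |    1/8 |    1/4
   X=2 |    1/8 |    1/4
0.7526 dits

Joint entropy is H(X,Y) = -Σ_{x,y} p(x,y) log p(x,y).

Summing over all non-zero entries:
H(X,Y) = -[1/8·log_10(1/8) + 1/8·log_10(1/8) + 1/8·log_10(1/8) + 1/4·log_10(1/4) + 1/8·log_10(1/8) + 1/4·log_10(1/4)]
H(X,Y) = 0.7526 dits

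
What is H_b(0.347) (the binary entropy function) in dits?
0.2804 dits

The binary entropy function is:
H(p) = -p log(p) - (1-p) log(1-p)

H(0.347) = -0.347 × log_10(0.347) - 0.653 × log_10(0.653)
H(0.347) = 0.2804 dits

Note: Binary entropy is maximized at p=0.5 (H=1 bit) and minimized at p=0 or p=1 (H=0).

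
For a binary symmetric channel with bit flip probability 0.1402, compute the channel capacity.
0.4152 bits

For a binary symmetric channel (BSC) with error probability p:
Capacity C = 1 - H(p) bits per symbol

where H(p) = -p log₂(p) - (1-p) log₂(1-p) is the binary entropy function.

H(0.1402) = 0.5848 bits
C = 1 - 0.5848 = 0.4152 bits per symbol

This means we can reliably transmit up to 0.4152 bits of information per channel use.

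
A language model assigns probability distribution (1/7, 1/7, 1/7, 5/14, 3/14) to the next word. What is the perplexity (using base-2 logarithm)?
4.6264

Perplexity is 2^H (or exp(H) for natural log).

First, H = -Σ p log p = 2.2099 bits
Perplexity = 2^2.2099 = 4.6264

Interpretation: The model's uncertainty is equivalent to choosing uniformly among 4.6 options.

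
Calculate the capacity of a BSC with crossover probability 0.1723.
0.3371 bits

For a binary symmetric channel (BSC) with error probability p:
Capacity C = 1 - H(p) bits per symbol

where H(p) = -p log₂(p) - (1-p) log₂(1-p) is the binary entropy function.

H(0.1723) = 0.6629 bits
C = 1 - 0.6629 = 0.3371 bits per symbol

This means we can reliably transmit up to 0.3371 bits of information per channel use.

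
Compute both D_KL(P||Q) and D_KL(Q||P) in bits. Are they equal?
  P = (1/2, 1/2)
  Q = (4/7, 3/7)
D_KL(P||Q) = 0.0149, D_KL(Q||P) = 0.0148

KL divergence is not symmetric: D_KL(P||Q) ≠ D_KL(Q||P) in general.

D_KL(P||Q) = 0.0149 bits
D_KL(Q||P) = 0.0148 bits

No, they are not equal!

This asymmetry is why KL divergence is not a true distance metric.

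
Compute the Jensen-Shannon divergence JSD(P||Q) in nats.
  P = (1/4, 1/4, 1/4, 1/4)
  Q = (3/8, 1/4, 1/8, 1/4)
0.0169 nats

Jensen-Shannon divergence is:
JSD(P||Q) = 0.5 × D_KL(P||M) + 0.5 × D_KL(Q||M)
where M = 0.5 × (P + Q) is the mixture distribution.

M = 0.5 × (1/4, 1/4, 1/4, 1/4) + 0.5 × (3/8, 1/4, 1/8, 1/4) = (5/16, 1/4, 3/16, 1/4)

D_KL(P||M) = 0.0161 nats
D_KL(Q||M) = 0.0177 nats

JSD(P||Q) = 0.5 × 0.0161 + 0.5 × 0.0177 = 0.0169 nats

Unlike KL divergence, JSD is symmetric and bounded: 0 ≤ JSD ≤ log(2).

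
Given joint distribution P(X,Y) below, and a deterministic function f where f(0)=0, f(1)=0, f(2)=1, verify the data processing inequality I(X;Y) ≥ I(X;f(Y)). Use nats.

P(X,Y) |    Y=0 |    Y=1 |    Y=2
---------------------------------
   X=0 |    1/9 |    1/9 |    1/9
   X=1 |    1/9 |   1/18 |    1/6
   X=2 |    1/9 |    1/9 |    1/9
I(X;Y) = 0.0198, I(X;f(Y)) = 0.0129, inequality holds: 0.0198 ≥ 0.0129

Data Processing Inequality: For any Markov chain X → Y → Z, we have I(X;Y) ≥ I(X;Z).

Here Z = f(Y) is a deterministic function of Y, forming X → Y → Z.

Original I(X;Y) = 0.0198 nats

After applying f:
P(X,Z) where Z=f(Y):
- P(X,Z=0) = P(X,Y=0) + P(X,Y=1)
- P(X,Z=1) = P(X,Y=2)

I(X;Z) = I(X;f(Y)) = 0.0129 nats

Verification: 0.0198 ≥ 0.0129 ✓

Information cannot be created by processing; the function f can only lose information about X.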